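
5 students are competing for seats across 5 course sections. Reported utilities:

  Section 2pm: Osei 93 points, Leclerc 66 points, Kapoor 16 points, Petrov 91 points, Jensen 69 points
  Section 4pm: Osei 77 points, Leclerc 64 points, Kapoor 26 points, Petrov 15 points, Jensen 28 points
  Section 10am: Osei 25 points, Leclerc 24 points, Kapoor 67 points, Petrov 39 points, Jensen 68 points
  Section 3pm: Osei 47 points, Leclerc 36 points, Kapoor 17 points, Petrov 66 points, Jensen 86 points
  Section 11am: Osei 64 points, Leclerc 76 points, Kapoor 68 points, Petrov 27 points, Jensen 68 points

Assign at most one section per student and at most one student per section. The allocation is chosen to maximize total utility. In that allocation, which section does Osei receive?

Osei receives Section 4pm.

Optimal: Osei→Section 4pm (77 points), Leclerc→Section 11am (76 points), Kapoor→Section 10am (67 points), Petrov→Section 2pm (91 points), Jensen→Section 3pm (86 points) — total 77+76+67+91+86 = 397 points.
Column-greedy (each section in turn goes to its best remaining student) gives 359 points, worse by 38.
No other one-to-one assignment exceeds 397 points.
Osei's own top section is Section 2pm (93 points), but forcing Osei→Section 2pm and reassigning the rest optimally gives only 359 points — worse by 38.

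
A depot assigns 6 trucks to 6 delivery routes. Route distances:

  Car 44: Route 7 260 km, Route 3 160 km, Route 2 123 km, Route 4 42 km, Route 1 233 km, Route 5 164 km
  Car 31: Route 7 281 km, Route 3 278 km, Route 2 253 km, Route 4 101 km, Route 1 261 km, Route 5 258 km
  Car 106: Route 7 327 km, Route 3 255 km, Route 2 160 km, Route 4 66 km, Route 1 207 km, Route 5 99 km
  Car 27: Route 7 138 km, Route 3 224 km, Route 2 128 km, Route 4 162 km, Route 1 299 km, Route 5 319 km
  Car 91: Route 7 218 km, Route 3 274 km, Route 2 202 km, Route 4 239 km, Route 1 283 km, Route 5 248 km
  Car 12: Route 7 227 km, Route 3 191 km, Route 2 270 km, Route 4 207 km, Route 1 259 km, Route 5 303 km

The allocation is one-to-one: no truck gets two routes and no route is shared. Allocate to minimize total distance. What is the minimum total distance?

Minimum total: 933 km

Optimal: Car 44→Route 4 (42 km), Car 31→Route 1 (261 km), Car 106→Route 5 (99 km), Car 27→Route 7 (138 km), Car 91→Route 2 (202 km), Car 12→Route 3 (191 km) — total 42+261+99+138+202+191 = 933 km.
Row-greedy (each truck in turn takes its cheapest remaining route) gives 1065 km, worse by 132.
Swapping Car 27↔Car 31 (Car 27→Route 1 299 km, Car 31→Route 7 281 km) adds 181.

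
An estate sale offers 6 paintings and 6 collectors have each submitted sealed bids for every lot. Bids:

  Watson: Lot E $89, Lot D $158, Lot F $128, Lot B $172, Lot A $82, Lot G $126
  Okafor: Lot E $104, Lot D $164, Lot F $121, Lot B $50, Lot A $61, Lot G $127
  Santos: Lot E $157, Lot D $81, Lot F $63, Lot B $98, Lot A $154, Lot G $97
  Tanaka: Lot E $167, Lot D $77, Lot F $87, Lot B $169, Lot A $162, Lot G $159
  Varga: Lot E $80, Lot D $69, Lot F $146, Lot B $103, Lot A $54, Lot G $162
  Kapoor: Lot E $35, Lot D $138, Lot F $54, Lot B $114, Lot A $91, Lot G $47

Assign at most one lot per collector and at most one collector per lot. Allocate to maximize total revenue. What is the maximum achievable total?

Treat this as an assignment problem: match each collector to one lot.
Optimal: Watson→Lot B ($172), Okafor→Lot F ($121), Santos→Lot A ($154), Tanaka→Lot E ($167), Varga→Lot G ($162), Kapoor→Lot D ($138) — total 172+121+154+167+162+138 = $914.
Row-greedy (each collector in turn takes its best remaining lot) gives $871, worse by 43.
Next-best assignment: Watson→Lot B, Okafor→Lot F, Santos→Lot E, Tanaka→Lot A, Varga→Lot G, Kapoor→Lot D = $912.
Swapping Tanaka↔Watson (Tanaka→Lot B $169, Watson→Lot E $89) loses 81.
No other one-to-one assignment exceeds $914.

Max total: $914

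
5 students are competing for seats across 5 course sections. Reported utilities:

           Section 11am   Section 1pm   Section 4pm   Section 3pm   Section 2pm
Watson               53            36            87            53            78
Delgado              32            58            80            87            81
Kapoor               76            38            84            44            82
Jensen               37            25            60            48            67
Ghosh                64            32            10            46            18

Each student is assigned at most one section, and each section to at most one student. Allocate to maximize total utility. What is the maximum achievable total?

Maximum total: 349 points

This is the linear assignment problem.
Optimal: Watson→Section 4pm (87 points), Delgado→Section 3pm (87 points), Kapoor→Section 11am (76 points), Jensen→Section 2pm (67 points), Ghosh→Section 1pm (32 points) — total 87+87+76+67+32 = 349 points.
Row-greedy (each student in turn takes its best remaining section) gives 325 points, worse by 24.
Next-best assignment: Watson→Section 4pm, Delgado→Section 3pm, Kapoor→Section 2pm, Jensen→Section 1pm, Ghosh→Section 11am = 345 points.
Checked against all permutations: 349 points is optimal.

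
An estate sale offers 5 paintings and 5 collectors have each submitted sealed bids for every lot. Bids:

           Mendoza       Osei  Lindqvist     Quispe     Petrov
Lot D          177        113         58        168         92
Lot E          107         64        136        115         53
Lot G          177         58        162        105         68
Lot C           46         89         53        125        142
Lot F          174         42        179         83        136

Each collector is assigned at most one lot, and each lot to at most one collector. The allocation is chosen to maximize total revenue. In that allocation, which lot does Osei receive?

Optimal: Mendoza→Lot G ($177), Osei→Lot E ($64), Lindqvist→Lot F ($179), Quispe→Lot D ($168), Petrov→Lot C ($142) — total 177+64+179+168+142 = $730.
Row-greedy (each collector in turn takes its best remaining lot) gives $628, worse by 102.
Swapping Mendoza↔Quispe (Mendoza→Lot D $177, Quispe→Lot G $105) loses 63.
Every other assignment is strictly worse.
Osei's own top lot is Lot D ($113), but forcing Osei→Lot D and reassigning the rest optimally gives only $726 — worse by 4.

Osei receives Lot E.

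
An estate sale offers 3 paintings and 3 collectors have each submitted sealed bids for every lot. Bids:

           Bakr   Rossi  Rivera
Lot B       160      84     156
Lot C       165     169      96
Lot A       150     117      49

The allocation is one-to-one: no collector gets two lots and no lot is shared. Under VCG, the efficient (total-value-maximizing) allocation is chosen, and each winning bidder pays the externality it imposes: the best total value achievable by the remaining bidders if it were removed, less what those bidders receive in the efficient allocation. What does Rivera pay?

Efficient allocation: Bakr→Lot A ($150), Rossi→Lot C ($169), Rivera→Lot B ($156); total welfare W = $475.
Rivera receives Lot B at value $156, so the others get W − 156 = $319.
Without Rivera: best allocation of the remaining 2 bidders over all 3 lots is Bakr→Lot B ($160), Rossi→Lot C ($169), total $329.
VCG payment = (others' best without Rivera) − (others' welfare with Rivera) = 329 − 319 = $10.

Rivera pays $10.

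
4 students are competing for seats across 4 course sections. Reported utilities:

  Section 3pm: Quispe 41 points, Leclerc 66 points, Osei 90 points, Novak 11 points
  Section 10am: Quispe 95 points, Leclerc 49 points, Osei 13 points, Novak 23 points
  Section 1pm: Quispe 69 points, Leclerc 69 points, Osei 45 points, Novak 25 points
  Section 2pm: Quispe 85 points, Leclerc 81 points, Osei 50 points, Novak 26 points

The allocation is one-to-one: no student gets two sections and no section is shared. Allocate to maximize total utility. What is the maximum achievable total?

This is the linear assignment problem.
Optimal: Quispe→Section 10am (95 points), Leclerc→Section 2pm (81 points), Osei→Section 3pm (90 points), Novak→Section 1pm (25 points) — total 95+81+90+25 = 291 points.
Column-greedy (each section in turn goes to its best remaining student) gives 280 points, worse by 11.
Next-best assignment: Quispe→Section 10am, Leclerc→Section 1pm, Osei→Section 3pm, Novak→Section 2pm = 280 points.
Swapping Quispe↔Osei (Quispe→Section 3pm 41 points, Osei→Section 10am 13 points) loses 131.

Maximum total: 291 points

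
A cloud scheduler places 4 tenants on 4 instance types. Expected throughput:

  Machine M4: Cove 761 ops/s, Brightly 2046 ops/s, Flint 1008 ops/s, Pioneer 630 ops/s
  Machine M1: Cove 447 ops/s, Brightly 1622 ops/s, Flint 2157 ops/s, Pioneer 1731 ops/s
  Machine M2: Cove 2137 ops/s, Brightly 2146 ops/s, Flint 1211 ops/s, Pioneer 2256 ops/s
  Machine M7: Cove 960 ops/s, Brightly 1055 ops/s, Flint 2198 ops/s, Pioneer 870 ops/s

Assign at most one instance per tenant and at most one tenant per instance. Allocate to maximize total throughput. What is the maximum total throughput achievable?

Maximum total: 8112 ops/s

Treat this as an assignment problem: match each tenant to one instance.
Optimal: Cove→Machine M2 (2137 ops/s), Brightly→Machine M4 (2046 ops/s), Flint→Machine M7 (2198 ops/s), Pioneer→Machine M1 (1731 ops/s) — total 2137+2046+2198+1731 = 8112 ops/s.
Max-entry greedy (repeatedly take the single best remaining cell) gives 6947 ops/s, worse by 1165.
Next-best assignment: Cove→Machine M7, Brightly→Machine M4, Flint→Machine M1, Pioneer→Machine M2 = 7419 ops/s.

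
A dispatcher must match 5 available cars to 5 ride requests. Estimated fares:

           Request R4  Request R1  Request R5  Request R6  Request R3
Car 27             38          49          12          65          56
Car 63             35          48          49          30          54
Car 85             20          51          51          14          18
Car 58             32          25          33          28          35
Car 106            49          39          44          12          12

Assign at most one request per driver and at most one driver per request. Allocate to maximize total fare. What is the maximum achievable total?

Maximum total: $252

Optimal: Car 27→Request R6 ($65), Car 63→Request R3 ($54), Car 85→Request R1 ($51), Car 58→Request R5 ($33), Car 106→Request R4 ($49) — total 65+54+51+33+49 = $252.
Column-greedy (each request in turn goes to its best remaining driver) gives $249, worse by 3.
No other one-to-one assignment exceeds $252.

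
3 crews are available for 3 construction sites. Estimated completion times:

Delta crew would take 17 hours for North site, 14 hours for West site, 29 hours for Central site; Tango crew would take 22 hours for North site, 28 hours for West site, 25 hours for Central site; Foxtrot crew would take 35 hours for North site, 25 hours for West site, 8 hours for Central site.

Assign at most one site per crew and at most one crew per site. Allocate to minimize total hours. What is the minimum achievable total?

Min total: 44 hours

Optimal: Delta crew→West site (14 hours), Tango crew→North site (22 hours), Foxtrot crew→Central site (8 hours) — total 14+22+8 = 44 hours.
Next-best assignment: Delta crew→North site, Tango crew→West site, Foxtrot crew→Central site = 53 hours.
Every other assignment is strictly worse.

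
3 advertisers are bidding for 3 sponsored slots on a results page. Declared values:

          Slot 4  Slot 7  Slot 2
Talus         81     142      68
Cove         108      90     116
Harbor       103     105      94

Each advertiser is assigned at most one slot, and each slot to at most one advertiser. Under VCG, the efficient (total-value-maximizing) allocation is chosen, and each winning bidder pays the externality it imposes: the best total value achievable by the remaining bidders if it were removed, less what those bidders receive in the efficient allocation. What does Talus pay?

Talus pays $2.

Efficient allocation: Talus→Slot 7 ($142), Cove→Slot 2 ($116), Harbor→Slot 4 ($103); total welfare W = $361.
Talus receives Slot 7 at value $142, so the others get W − 142 = $219.
Without Talus: best allocation of the remaining 2 bidders over all 3 slots is Cove→Slot 2 ($116), Harbor→Slot 7 ($105), total $221.
VCG payment = (others' best without Talus) − (others' welfare with Talus) = 221 − 219 = $2.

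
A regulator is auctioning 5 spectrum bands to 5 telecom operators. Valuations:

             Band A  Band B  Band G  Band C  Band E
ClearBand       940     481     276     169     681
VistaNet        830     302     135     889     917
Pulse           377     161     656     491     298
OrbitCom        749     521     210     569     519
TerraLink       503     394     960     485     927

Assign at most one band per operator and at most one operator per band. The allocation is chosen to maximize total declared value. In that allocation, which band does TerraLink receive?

Optimal: ClearBand→Band A ($940M), VistaNet→Band C ($889M), Pulse→Band G ($656M), OrbitCom→Band B ($521M), TerraLink→Band E ($927M) — total 940+889+656+521+927 = $3933M.
Max-entry greedy (repeatedly take the single best remaining cell) gives $3547M, worse by 386.
Next-best assignment: ClearBand→Band A, VistaNet→Band E, Pulse→Band C, OrbitCom→Band B, TerraLink→Band G = $3829M.
TerraLink's own top band is Band G ($960M), but forcing TerraLink→Band G and reassigning the rest optimally gives only $3829M — worse by 104.

TerraLink receives Band E.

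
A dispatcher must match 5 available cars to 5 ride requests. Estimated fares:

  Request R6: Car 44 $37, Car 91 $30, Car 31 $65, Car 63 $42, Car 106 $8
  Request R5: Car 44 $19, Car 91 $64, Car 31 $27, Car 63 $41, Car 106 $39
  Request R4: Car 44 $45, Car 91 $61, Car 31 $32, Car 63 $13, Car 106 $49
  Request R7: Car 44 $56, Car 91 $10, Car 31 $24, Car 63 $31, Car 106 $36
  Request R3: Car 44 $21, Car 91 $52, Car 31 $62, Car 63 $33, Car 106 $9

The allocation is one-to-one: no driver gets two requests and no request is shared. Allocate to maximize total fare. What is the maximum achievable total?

Optimal: Car 44→Request R7 ($56), Car 91→Request R5 ($64), Car 31→Request R3 ($62), Car 63→Request R6 ($42), Car 106→Request R4 ($49) — total 56+64+62+42+49 = $273.
Column-greedy (each request in turn goes to its best remaining driver) gives $267, worse by 6.
Next-best assignment: Car 44→Request R7, Car 91→Request R5, Car 31→Request R6, Car 63→Request R3, Car 106→Request R4 = $267.
Swapping Car 63↔Car 91 (Car 63→Request R5 $41, Car 91→Request R6 $30) loses 35.
Checked against all permutations: $273 is optimal.

Max total: $273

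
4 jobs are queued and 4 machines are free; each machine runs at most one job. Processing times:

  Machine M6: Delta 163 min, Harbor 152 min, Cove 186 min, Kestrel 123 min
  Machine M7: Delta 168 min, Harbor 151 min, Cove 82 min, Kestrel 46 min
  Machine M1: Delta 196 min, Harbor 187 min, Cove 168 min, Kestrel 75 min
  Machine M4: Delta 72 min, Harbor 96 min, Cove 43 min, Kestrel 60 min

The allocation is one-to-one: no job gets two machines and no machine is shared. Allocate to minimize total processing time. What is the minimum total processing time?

Min total: 381 min

This is the linear assignment problem.
Optimal: Delta→Machine M4 (72 min), Harbor→Machine M6 (152 min), Cove→Machine M7 (82 min), Kestrel→Machine M1 (75 min) — total 72+152+82+75 = 381 min.
Row-greedy (each job in turn takes its cheapest remaining machine) gives 514 min, worse by 133.
Swapping Harbor↔Delta (Harbor→Machine M4 96 min, Delta→Machine M6 163 min) adds 35.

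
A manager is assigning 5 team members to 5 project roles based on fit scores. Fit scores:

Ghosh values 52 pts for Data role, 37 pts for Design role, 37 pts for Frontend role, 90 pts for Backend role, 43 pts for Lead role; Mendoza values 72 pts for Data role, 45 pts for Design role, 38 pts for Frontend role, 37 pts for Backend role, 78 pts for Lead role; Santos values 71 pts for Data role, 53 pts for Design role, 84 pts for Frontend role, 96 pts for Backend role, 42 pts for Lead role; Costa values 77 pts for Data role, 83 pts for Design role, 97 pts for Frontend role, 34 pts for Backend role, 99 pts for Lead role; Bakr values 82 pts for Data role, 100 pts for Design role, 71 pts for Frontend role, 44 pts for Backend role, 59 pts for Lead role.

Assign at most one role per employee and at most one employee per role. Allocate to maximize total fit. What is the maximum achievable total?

Max total: 445 pts

Optimal: Ghosh→Backend role (90 pts), Mendoza→Data role (72 pts), Santos→Frontend role (84 pts), Costa→Lead role (99 pts), Bakr→Design role (100 pts) — total 90+72+84+99+100 = 445 pts.
Max-entry greedy (repeatedly take the single best remaining cell) gives 404 pts, worse by 41.
Next-best assignment: Ghosh→Backend role, Mendoza→Lead role, Santos→Data role, Costa→Frontend role, Bakr→Design role = 436 pts.
Every other assignment is strictly worse.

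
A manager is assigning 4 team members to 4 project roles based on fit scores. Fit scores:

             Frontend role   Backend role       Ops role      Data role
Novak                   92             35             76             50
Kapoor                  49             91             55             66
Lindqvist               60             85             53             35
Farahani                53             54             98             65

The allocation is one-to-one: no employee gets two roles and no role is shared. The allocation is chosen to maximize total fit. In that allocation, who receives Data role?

Kapoor receives Data role.

This is a one-to-one assignment (maximum-weight bipartite matching).
Optimal: Novak→Frontend role (92 pts), Kapoor→Data role (66 pts), Lindqvist→Backend role (85 pts), Farahani→Ops role (98 pts) — total 92+66+85+98 = 341 pts.
Column-greedy (each role in turn goes to its best remaining employee) gives 316 pts, worse by 25.
Kapoor's own top role is Backend role (91 pts), but forcing Kapoor→Backend role and reassigning the rest optimally gives only 316 pts — worse by 25.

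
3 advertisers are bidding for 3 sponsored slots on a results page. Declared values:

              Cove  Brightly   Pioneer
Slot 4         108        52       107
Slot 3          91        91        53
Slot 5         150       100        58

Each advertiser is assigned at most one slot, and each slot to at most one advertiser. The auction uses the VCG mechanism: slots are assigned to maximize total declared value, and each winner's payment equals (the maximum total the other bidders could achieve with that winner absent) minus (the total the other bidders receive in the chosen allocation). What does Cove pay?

Efficient allocation: Cove→Slot 5 ($150), Brightly→Slot 3 ($91), Pioneer→Slot 4 ($107); total welfare W = $348.
Cove receives Slot 5 at value $150, so the others get W − 150 = $198.
Without Cove: best allocation of the remaining 2 bidders over all 3 slots is Brightly→Slot 5 ($100), Pioneer→Slot 4 ($107), total $207.
VCG payment = (others' best without Cove) − (others' welfare with Cove) = 207 − 198 = $9.

Cove pays $9.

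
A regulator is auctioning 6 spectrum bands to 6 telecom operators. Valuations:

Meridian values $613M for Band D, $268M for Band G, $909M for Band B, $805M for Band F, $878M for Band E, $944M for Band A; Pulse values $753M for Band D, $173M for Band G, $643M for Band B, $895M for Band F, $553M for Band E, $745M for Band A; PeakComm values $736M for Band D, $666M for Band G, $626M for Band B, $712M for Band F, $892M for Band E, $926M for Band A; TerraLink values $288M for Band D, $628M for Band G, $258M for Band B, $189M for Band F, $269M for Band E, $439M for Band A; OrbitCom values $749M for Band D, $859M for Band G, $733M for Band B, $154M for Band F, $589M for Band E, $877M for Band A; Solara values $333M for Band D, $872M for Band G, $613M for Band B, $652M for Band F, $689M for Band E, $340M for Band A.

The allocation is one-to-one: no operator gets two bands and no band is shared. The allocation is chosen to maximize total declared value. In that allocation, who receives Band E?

Solara receives Band E.

Treat this as an assignment problem: match each operator to one band.
Optimal: Meridian→Band B ($909M), Pulse→Band F ($895M), PeakComm→Band A ($926M), TerraLink→Band G ($628M), OrbitCom→Band D ($749M), Solara→Band E ($689M) — total 909+895+926+628+749+689 = $4796M.
Max-entry greedy (repeatedly take the single best remaining cell) gives $4610M, worse by 186.
Next-best assignment: Meridian→Band B, Pulse→Band F, PeakComm→Band E, TerraLink→Band A, OrbitCom→Band D, Solara→Band G = $4756M.
Solara's own top band is Band G ($872M), but forcing Solara→Band G and reassigning the rest optimally gives only $4756M — worse by 40.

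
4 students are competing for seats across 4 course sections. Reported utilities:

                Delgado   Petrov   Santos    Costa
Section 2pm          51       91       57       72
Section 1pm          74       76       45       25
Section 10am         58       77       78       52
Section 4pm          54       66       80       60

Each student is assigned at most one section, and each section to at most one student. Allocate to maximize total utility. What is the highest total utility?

Max total: 303 points

This is the linear assignment problem.
Optimal: Delgado→Section 1pm (74 points), Petrov→Section 2pm (91 points), Santos→Section 10am (78 points), Costa→Section 4pm (60 points) — total 74+91+78+60 = 303 points.
Row-greedy (each student in turn takes its best remaining section) gives 297 points, worse by 6.
Swapping Costa↔Petrov (Costa→Section 2pm 72 points, Petrov→Section 4pm 66 points) loses 13.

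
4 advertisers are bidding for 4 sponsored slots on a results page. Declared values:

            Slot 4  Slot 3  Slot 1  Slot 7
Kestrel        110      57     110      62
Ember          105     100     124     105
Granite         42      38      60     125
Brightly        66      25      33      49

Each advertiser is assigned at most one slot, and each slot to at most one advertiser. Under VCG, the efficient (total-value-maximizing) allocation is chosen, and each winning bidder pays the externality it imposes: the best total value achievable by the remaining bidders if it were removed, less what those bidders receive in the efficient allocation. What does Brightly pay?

Brightly pays $24.

Efficient allocation: Kestrel→Slot 1 ($110), Ember→Slot 3 ($100), Granite→Slot 7 ($125), Brightly→Slot 4 ($66); total welfare W = $401.
Brightly receives Slot 4 at value $66, so the others get W − 66 = $335.
Without Brightly: best allocation of the remaining 3 bidders over all 4 slots is Kestrel→Slot 4 ($110), Ember→Slot 1 ($124), Granite→Slot 7 ($125), total $359.
VCG payment = (others' best without Brightly) − (others' welfare with Brightly) = 359 − 335 = $24.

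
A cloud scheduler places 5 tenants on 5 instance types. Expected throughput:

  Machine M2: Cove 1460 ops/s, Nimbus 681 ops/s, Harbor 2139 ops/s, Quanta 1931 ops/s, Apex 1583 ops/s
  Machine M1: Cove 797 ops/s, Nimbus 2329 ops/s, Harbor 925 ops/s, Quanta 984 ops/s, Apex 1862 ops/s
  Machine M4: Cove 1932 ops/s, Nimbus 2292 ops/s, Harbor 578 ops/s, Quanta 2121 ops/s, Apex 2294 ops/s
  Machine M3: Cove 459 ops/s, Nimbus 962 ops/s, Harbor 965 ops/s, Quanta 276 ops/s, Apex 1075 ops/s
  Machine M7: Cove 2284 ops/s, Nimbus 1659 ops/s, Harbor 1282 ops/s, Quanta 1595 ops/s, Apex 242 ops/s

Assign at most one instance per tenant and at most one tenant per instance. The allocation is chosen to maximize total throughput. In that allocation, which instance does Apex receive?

Apex receives Machine M3.

Treat this as an assignment problem: match each tenant to one instance.
Optimal: Cove→Machine M7 (2284 ops/s), Nimbus→Machine M1 (2329 ops/s), Harbor→Machine M2 (2139 ops/s), Quanta→Machine M4 (2121 ops/s), Apex→Machine M3 (1075 ops/s) — total 2284+2329+2139+2121+1075 = 9948 ops/s.
Column-greedy (each instance in turn goes to its best remaining tenant) gives 8816 ops/s, worse by 1132.
Next-best assignment: Cove→Machine M7, Nimbus→Machine M1, Harbor→Machine M3, Quanta→Machine M2, Apex→Machine M4 = 9803 ops/s.
Apex's own top instance is Machine M4 (2294 ops/s), but forcing Apex→Machine M4 and reassigning the rest optimally gives only 9803 ops/s — worse by 145.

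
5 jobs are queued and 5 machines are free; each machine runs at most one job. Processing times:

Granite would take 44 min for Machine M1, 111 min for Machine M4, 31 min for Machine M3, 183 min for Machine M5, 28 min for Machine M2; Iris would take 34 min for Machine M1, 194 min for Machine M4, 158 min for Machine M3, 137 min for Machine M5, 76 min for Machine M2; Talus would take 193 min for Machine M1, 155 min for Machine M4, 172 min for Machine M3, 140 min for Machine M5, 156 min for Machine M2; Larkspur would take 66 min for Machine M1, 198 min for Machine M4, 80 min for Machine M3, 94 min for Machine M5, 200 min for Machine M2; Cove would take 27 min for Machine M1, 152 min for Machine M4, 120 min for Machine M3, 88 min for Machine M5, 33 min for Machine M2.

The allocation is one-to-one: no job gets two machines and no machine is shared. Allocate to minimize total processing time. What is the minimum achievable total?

Optimal: Granite→Machine M3 (31 min), Iris→Machine M1 (34 min), Talus→Machine M4 (155 min), Larkspur→Machine M5 (94 min), Cove→Machine M2 (33 min) — total 31+34+155+94+33 = 347 min.
Column-greedy (each machine in turn goes to its cheapest remaining job) gives 511 min, worse by 164.
Next-best assignment: Granite→Machine M3, Iris→Machine M2, Talus→Machine M4, Larkspur→Machine M5, Cove→Machine M1 = 383 min.
Checked against all permutations: 347 min is optimal.

Minimum total: 347 min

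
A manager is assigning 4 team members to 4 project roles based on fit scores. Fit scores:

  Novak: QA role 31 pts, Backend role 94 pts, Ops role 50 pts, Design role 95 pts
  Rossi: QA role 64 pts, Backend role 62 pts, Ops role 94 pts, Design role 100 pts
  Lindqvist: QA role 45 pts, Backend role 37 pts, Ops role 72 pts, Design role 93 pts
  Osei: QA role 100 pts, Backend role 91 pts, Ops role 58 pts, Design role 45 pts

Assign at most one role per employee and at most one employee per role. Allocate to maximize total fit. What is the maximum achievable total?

Optimal: Novak→Backend role (94 pts), Rossi→Ops role (94 pts), Lindqvist→Design role (93 pts), Osei→QA role (100 pts) — total 94+94+93+100 = 381 pts.
Row-greedy (each employee in turn takes its best remaining role) gives 325 pts, worse by 56.
Next-best assignment: Novak→Backend role, Rossi→Design role, Lindqvist→Ops role, Osei→QA role = 366 pts.
No other one-to-one assignment exceeds 381 pts.

Max total: 381 pts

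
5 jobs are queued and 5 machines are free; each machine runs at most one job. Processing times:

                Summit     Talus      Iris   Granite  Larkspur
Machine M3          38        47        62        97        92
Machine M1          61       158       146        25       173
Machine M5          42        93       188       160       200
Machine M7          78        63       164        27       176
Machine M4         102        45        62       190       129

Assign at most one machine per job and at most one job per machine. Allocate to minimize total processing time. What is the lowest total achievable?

Minimum total: 284 min

Treat this as an assignment problem: match each job to one machine.
Optimal: Summit→Machine M5 (42 min), Talus→Machine M7 (63 min), Iris→Machine M4 (62 min), Granite→Machine M1 (25 min), Larkspur→Machine M3 (92 min) — total 42+63+62+25+92 = 284 min.
Column-greedy (each machine in turn goes to its cheapest remaining job) gives 449 min, worse by 165.
Swapping Larkspur↔Talus (Larkspur→Machine M7 176 min, Talus→Machine M3 47 min) adds 68.
Every other assignment is strictly worse.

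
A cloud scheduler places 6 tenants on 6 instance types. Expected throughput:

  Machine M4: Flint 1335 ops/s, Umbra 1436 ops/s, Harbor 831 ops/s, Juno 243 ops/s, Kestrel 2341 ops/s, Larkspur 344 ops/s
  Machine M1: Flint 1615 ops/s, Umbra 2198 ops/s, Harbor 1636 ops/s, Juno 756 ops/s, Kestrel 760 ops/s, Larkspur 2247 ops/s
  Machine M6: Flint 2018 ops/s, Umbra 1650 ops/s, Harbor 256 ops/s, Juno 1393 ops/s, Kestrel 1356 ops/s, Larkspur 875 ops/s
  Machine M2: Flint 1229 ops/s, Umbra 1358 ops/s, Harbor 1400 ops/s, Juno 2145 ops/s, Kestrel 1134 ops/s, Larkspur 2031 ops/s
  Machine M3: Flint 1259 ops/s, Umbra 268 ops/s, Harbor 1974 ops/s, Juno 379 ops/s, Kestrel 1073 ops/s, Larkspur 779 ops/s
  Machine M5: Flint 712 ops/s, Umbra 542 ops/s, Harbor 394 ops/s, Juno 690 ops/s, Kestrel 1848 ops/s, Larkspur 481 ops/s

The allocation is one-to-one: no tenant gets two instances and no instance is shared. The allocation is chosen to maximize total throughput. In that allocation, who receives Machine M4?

Umbra receives Machine M4.

Optimal: Flint→Machine M6 (2018 ops/s), Umbra→Machine M4 (1436 ops/s), Harbor→Machine M3 (1974 ops/s), Juno→Machine M2 (2145 ops/s), Kestrel→Machine M5 (1848 ops/s), Larkspur→Machine M1 (2247 ops/s) — total 2018+1436+1974+2145+1848+2247 = 11668 ops/s.
Umbra's own top instance is Machine M1 (2198 ops/s), but forcing Umbra→Machine M1 and reassigning the rest optimally gives only 11252 ops/s — worse by 416.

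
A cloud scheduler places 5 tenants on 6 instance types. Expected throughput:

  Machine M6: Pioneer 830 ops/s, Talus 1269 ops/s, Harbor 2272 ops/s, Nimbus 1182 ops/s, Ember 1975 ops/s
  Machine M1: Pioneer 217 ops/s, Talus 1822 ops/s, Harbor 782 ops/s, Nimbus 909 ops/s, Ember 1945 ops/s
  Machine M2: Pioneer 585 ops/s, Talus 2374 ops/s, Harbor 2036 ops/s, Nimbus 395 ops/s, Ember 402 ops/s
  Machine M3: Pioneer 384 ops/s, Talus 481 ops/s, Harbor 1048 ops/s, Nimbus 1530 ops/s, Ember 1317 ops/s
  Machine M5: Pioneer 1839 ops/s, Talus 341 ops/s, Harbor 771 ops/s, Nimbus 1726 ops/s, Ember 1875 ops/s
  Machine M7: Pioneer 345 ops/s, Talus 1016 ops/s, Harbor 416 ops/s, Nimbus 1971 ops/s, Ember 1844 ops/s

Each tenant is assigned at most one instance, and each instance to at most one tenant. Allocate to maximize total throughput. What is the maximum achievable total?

Optimal: Pioneer→Machine M5 (1839 ops/s), Talus→Machine M2 (2374 ops/s), Harbor→Machine M6 (2272 ops/s), Nimbus→Machine M7 (1971 ops/s), Ember→Machine M1 (1945 ops/s) — total 1839+2374+2272+1971+1945 = 10401 ops/s.
Column-greedy (each instance in turn goes to its best remaining tenant) gives 9960 ops/s, worse by 441.
Next-best assignment: Pioneer→Machine M5, Talus→Machine M2, Harbor→Machine M6, Nimbus→Machine M3, Ember→Machine M1 = 9960 ops/s.
No other one-to-one assignment exceeds 10401 ops/s.

Maximum total: 10401 ops/s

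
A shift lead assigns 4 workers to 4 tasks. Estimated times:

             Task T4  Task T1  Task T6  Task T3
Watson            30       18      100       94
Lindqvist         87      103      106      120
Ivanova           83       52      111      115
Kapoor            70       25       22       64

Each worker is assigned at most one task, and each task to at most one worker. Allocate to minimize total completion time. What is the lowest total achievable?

Min total: 224 min

Optimal: Watson→Task T4 (30 min), Lindqvist→Task T3 (120 min), Ivanova→Task T1 (52 min), Kapoor→Task T6 (22 min) — total 30+120+52+22 = 224 min.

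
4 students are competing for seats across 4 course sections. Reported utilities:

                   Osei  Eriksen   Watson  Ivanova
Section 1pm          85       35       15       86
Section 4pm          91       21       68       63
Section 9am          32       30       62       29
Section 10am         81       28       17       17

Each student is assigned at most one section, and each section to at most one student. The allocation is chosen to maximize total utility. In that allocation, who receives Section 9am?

Watson receives Section 9am.

This is a one-to-one assignment (maximum-weight bipartite matching).
Optimal: Osei→Section 4pm (91 points), Eriksen→Section 10am (28 points), Watson→Section 9am (62 points), Ivanova→Section 1pm (86 points) — total 91+28+62+86 = 267 points.
Row-greedy (each student in turn takes its best remaining section) gives 205 points, worse by 62.
Swapping Watson↔Ivanova (Watson→Section 1pm 15 points, Ivanova→Section 9am 29 points) loses 104.
No other one-to-one assignment exceeds 267 points.
Watson's own top section is Section 4pm (68 points), but forcing Watson→Section 4pm and reassigning the rest optimally gives only 265 points — worse by 2.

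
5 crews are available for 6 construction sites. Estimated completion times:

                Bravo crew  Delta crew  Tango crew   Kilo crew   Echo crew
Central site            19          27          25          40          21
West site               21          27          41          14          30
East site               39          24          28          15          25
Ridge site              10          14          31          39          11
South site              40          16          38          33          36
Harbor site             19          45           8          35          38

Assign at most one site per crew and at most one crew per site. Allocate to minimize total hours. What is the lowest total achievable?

Minimum total: 68 hours

This is a one-to-one assignment (minimum-cost bipartite matching).
Optimal: Bravo crew→Central site (19 hours), Delta crew→South site (16 hours), Tango crew→Harbor site (8 hours), Kilo crew→West site (14 hours), Echo crew→Ridge site (11 hours) — total 19+16+8+14+11 = 68 hours.
Min-entry greedy (repeatedly take the single cheapest remaining cell) gives 69 hours, worse by 1.
Checked against all permutations: 68 hours is optimal.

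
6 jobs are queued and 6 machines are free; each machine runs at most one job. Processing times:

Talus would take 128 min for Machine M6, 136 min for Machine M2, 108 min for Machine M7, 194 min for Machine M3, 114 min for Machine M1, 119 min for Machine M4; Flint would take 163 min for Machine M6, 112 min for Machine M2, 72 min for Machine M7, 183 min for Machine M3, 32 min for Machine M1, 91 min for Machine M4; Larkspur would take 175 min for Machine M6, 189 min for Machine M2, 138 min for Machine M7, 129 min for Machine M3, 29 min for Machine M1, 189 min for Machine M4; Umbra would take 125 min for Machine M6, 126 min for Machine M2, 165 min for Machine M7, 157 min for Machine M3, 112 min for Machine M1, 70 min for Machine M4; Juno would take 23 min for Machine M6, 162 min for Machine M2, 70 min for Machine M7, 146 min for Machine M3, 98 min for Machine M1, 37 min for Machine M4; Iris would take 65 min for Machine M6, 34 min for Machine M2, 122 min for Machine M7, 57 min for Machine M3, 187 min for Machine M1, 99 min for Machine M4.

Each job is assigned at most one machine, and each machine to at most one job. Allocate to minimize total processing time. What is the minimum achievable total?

Minimum total: 387 min

Optimal: Talus→Machine M2 (136 min), Flint→Machine M7 (72 min), Larkspur→Machine M1 (29 min), Umbra→Machine M4 (70 min), Juno→Machine M6 (23 min), Iris→Machine M3 (57 min) — total 136+72+29+70+23+57 = 387 min.
Column-greedy (each machine in turn goes to its cheapest remaining job) gives 489 min, worse by 102.
Next-best assignment: Talus→Machine M7, Flint→Machine M1, Larkspur→Machine M3, Umbra→Machine M4, Juno→Machine M6, Iris→Machine M2 = 396 min.
Swapping Flint↔Larkspur (Flint→Machine M1 32 min, Larkspur→Machine M7 138 min) adds 69.
Every other assignment is strictly worse.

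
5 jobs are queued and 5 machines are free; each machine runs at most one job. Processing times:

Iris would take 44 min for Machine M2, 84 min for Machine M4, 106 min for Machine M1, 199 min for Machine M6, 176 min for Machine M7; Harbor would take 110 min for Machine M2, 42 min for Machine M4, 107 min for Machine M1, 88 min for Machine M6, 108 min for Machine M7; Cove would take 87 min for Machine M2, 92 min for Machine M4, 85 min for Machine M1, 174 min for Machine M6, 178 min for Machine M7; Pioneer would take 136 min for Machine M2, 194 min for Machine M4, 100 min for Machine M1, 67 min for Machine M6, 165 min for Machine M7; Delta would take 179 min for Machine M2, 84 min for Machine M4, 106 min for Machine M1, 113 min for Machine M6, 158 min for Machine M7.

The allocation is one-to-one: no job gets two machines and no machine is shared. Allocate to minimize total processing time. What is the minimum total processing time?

This is a one-to-one assignment (minimum-cost bipartite matching).
Optimal: Iris→Machine M2 (44 min), Harbor→Machine M7 (108 min), Cove→Machine M1 (85 min), Pioneer→Machine M6 (67 min), Delta→Machine M4 (84 min) — total 44+108+85+67+84 = 388 min.
Min-entry greedy (repeatedly take the single cheapest remaining cell) gives 396 min, worse by 8.
Checked against all permutations: 388 min is optimal.

Minimum total: 388 min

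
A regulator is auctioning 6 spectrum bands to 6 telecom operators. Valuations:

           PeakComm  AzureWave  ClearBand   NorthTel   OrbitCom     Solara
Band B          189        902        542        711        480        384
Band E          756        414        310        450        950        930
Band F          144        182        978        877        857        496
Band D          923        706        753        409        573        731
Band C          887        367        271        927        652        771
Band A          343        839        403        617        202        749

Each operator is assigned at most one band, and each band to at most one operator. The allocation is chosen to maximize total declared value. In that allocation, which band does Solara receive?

Solara receives Band A.

Optimal: PeakComm→Band D ($923M), AzureWave→Band B ($902M), ClearBand→Band F ($978M), NorthTel→Band C ($927M), OrbitCom→Band E ($950M), Solara→Band A ($749M) — total 923+902+978+927+950+749 = $5429M.
Next-best assignment: PeakComm→Band D, AzureWave→Band A, ClearBand→Band F, NorthTel→Band B, OrbitCom→Band E, Solara→Band C = $5172M.
Solara's own top band is Band E ($930M), but forcing Solara→Band E and reassigning the rest optimally gives only $5077M — worse by 352.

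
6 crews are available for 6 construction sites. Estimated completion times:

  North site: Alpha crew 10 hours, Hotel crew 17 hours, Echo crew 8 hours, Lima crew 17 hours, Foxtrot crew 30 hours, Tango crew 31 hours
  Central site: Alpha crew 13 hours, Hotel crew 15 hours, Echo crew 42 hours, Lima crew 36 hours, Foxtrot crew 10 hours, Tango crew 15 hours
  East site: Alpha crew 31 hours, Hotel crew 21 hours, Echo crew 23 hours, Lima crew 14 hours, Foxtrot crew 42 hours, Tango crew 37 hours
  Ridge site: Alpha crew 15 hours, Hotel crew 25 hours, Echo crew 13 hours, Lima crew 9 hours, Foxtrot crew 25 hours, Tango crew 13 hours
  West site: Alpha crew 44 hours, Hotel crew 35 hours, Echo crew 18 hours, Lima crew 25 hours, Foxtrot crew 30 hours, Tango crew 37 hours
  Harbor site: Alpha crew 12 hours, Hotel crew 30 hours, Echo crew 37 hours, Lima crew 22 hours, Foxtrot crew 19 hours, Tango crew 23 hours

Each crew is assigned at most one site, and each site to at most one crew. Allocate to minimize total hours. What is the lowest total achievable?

Min total: 84 hours

Optimal: Alpha crew→Harbor site (12 hours), Hotel crew→North site (17 hours), Echo crew→West site (18 hours), Lima crew→East site (14 hours), Foxtrot crew→Central site (10 hours), Tango crew→Ridge site (13 hours) — total 12+17+18+14+10+13 = 84 hours.
Min-entry greedy (repeatedly take the single cheapest remaining cell) gives 97 hours, worse by 13.
Checked against all permutations: 84 hours is optimal.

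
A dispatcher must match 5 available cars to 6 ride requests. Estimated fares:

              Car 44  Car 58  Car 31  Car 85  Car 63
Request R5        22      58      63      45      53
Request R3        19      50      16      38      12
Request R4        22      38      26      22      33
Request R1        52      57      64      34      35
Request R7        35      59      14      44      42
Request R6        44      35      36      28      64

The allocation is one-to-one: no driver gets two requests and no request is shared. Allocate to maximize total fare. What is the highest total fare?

Optimal: Car 44→Request R1 ($52), Car 58→Request R7 ($59), Car 31→Request R5 ($63), Car 85→Request R3 ($38), Car 63→Request R6 ($64) — total 52+59+63+38+64 = $276.
Column-greedy (each request in turn goes to its best remaining driver) gives $242, worse by 34.
Next-best assignment: Car 44→Request R1, Car 58→Request R3, Car 31→Request R5, Car 85→Request R7, Car 63→Request R6 = $273.
No other one-to-one assignment exceeds $276.

Max total: $276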